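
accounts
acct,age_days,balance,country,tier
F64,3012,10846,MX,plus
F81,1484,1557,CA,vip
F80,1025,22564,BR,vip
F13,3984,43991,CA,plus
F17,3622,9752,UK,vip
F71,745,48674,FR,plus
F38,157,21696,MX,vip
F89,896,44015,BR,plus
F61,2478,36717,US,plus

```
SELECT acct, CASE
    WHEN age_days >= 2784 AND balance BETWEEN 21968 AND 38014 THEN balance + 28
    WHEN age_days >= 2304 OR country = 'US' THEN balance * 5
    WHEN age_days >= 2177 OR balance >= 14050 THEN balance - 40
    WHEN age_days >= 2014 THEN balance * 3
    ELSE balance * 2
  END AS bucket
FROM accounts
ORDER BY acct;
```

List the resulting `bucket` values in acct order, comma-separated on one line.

acct=F13: age_days >= 2304 OR country = 'US' → 219955
acct=F17: age_days >= 2304 OR country = 'US' → 48760
acct=F38: age_days >= 2177 OR balance >= 14050 → 21656
acct=F61: age_days >= 2304 OR country = 'US' → 183585
acct=F64: age_days >= 2304 OR country = 'US' → 54230
acct=F71: age_days >= 2177 OR balance >= 14050 → 48634
acct=F80: age_days >= 2177 OR balance >= 14050 → 22524
acct=F81: ELSE → 3114
acct=F89: age_days >= 2177 OR balance >= 14050 → 43975

219955, 48760, 21656, 183585, 54230, 48634, 22524, 3114, 43975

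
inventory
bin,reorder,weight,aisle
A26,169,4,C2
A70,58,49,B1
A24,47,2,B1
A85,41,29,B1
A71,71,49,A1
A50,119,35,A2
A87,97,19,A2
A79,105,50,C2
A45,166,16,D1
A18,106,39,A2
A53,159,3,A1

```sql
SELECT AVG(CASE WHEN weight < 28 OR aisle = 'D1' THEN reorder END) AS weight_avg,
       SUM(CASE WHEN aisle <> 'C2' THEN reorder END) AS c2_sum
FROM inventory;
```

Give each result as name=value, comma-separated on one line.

[weight_avg: weight < 28 OR aisle = 'D1']
bin=A26: ✓ → 169
bin=A70: ✗
bin=A24: ✓ → 47
bin=A85: ✗
bin=A71: ✗
bin=A50: ✗
bin=A87: ✓ → 97
bin=A79: ✗
bin=A45: ✓ → 166
bin=A18: ✗
bin=A53: ✓ → 159
weight_avg = (169 + 47 + 97 + 166 + 159) / 5 = 127.6
—
[c2_sum: aisle <> 'C2']
bin=A26: ✗
bin=A70: ✓ → 58
bin=A24: ✓ → 47
bin=A85: ✓ → 41
bin=A71: ✓ → 71
bin=A50: ✓ → 119
bin=A87: ✓ → 97
bin=A79: ✗
bin=A45: ✓ → 166
bin=A18: ✓ → 106
bin=A53: ✓ → 159
c2_sum = 58 + 47 + 41 + 71 + 119 + 97 + 166 + 106 + 159 = 864

weight_avg=127.6, c2_sum=864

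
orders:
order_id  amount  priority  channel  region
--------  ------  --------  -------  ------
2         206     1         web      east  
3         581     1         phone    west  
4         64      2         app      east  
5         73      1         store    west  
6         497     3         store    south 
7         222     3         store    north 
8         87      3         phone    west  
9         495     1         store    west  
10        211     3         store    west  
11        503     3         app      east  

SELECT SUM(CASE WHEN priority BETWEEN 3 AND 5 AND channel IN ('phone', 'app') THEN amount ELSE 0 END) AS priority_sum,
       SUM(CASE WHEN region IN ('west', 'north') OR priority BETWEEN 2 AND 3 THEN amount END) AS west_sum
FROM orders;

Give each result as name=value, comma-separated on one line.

priority_sum=590, west_sum=2733

[priority_sum: priority BETWEEN 3 AND 5 AND channel IN ('phone', 'app')]
order_id=2: ✗
order_id=3: ✗
order_id=4: ✗
order_id=5: ✗
order_id=6: ✗
order_id=7: ✗
order_id=8: ✓ → 87
order_id=9: ✗
order_id=10: ✗
order_id=11: ✓ → 503
priority_sum = 87 + 503 = 590
—
[west_sum: region IN ('west', 'north') OR priority BETWEEN 2 AND 3]
order_id=2: ✗
order_id=3: ✓ → 581
order_id=4: ✓ → 64
order_id=5: ✓ → 73
order_id=6: ✓ → 497
order_id=7: ✓ → 222
order_id=8: ✓ → 87
order_id=9: ✓ → 495
order_id=10: ✓ → 211
order_id=11: ✓ → 503
west_sum = 581 + 64 + 73 + 497 + 222 + 87 + 495 + 211 + 503 = 2733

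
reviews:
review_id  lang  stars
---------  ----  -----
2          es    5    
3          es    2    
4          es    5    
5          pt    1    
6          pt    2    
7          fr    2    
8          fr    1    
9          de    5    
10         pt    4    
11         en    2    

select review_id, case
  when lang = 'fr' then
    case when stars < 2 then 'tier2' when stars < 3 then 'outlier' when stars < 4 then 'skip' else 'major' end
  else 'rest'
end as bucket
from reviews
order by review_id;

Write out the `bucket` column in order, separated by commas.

rest, rest, rest, rest, rest, outlier, tier2, rest, rest, rest

review_id=2: lang='es' → outer ELSE → rest
review_id=3: lang='es' → outer ELSE → rest
review_id=4: lang='es' → outer ELSE → rest
review_id=5: lang='pt' → outer ELSE → rest
review_id=6: lang='pt' → outer ELSE → rest
review_id=7: lang='fr' → inner[stars < 3] → outlier
review_id=8: lang='fr' → inner[stars < 2] → tier2
review_id=9: lang='de' → outer ELSE → rest
review_id=10: lang='pt' → outer ELSE → rest
review_id=11: lang='en' → outer ELSE → rest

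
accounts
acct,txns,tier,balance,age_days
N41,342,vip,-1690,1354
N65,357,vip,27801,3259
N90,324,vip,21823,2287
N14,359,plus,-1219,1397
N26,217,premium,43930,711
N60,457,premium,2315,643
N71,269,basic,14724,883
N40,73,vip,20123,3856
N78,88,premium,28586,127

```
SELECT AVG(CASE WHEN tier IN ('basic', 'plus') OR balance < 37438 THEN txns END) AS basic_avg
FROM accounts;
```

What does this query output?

acct=N41: ✓ → 342
acct=N65: ✓ → 357
acct=N90: ✓ → 324
acct=N14: ✓ → 359
acct=N26: ✗
acct=N60: ✓ → 457
acct=N71: ✓ → 269
acct=N40: ✓ → 73
acct=N78: ✓ → 88
basic_avg = (342 + 357 + 324 + 359 + 457 + 269 + 73 + 88) / 8 = 283.625

283.625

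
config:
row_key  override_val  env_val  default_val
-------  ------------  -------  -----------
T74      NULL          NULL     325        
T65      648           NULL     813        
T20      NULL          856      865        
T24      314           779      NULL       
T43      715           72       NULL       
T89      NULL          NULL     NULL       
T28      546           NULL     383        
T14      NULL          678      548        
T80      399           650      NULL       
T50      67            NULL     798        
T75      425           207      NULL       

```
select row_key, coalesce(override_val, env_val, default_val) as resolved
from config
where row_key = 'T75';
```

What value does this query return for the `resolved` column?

425

row_key = T75: override_val=425, env_val=207, default_val=NULL.
override_val=425 → 425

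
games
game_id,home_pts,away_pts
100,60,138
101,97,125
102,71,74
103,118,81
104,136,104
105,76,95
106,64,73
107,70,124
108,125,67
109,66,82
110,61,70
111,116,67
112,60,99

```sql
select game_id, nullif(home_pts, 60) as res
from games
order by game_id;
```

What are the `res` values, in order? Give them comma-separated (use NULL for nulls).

game_id=100: home_pts=60 vs 60: equal → NULL
game_id=101: home_pts=97 vs 60: differ → 97
game_id=102: home_pts=71 vs 60: differ → 71
game_id=103: home_pts=118 vs 60: differ → 118
game_id=104: home_pts=136 vs 60: differ → 136
game_id=105: home_pts=76 vs 60: differ → 76
game_id=106: home_pts=64 vs 60: differ → 64
game_id=107: home_pts=70 vs 60: differ → 70
game_id=108: home_pts=125 vs 60: differ → 125
game_id=109: home_pts=66 vs 60: differ → 66
game_id=110: home_pts=61 vs 60: differ → 61
game_id=111: home_pts=116 vs 60: differ → 116
game_id=112: home_pts=60 vs 60: equal → NULL

NULL, 97, 71, 118, 136, 76, 64, 70, 125, 66, 61, 116, NULL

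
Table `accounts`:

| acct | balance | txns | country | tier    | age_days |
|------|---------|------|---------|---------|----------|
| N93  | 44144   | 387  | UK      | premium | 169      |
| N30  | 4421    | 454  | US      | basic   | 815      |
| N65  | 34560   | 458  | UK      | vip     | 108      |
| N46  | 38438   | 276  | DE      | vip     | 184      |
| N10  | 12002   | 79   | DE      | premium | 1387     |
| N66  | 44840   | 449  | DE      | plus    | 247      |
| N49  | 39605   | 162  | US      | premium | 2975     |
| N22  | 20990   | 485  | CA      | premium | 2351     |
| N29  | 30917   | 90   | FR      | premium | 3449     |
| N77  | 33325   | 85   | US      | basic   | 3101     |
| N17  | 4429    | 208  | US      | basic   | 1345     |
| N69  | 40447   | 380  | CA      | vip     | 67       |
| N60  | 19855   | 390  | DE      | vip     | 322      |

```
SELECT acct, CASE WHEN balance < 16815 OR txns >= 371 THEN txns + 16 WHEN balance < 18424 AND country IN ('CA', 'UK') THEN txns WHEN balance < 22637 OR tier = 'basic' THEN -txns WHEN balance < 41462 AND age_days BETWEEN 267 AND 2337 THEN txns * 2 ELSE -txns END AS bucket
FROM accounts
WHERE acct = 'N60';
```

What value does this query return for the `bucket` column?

406

acct = N60: balance=19855, txns=390, country=DE, tier=vip, age_days=322.
balance < 16815 OR txns >= 371 → true → 406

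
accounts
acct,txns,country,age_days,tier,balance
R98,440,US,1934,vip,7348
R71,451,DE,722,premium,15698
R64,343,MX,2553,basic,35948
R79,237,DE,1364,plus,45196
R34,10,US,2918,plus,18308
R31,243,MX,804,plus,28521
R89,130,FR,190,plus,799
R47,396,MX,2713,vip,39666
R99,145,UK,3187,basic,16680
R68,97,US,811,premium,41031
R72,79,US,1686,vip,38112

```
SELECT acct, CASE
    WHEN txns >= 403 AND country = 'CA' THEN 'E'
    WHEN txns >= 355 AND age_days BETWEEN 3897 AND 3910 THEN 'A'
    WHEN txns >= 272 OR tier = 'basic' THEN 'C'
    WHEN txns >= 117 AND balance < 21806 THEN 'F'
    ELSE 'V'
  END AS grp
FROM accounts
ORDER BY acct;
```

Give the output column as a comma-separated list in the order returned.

V, V, C, C, V, C, V, V, F, C, C

acct=R31: ELSE → V
acct=R34: ELSE → V
acct=R47: txns >= 272 OR tier = 'basic' → C
acct=R64: txns >= 272 OR tier = 'basic' → C
acct=R68: ELSE → V
acct=R71: txns >= 272 OR tier = 'basic' → C
acct=R72: ELSE → V
acct=R79: ELSE → V
acct=R89: txns >= 117 AND balance < 21806 → F
acct=R98: txns >= 272 OR tier = 'basic' → C
acct=R99: txns >= 272 OR tier = 'basic' → C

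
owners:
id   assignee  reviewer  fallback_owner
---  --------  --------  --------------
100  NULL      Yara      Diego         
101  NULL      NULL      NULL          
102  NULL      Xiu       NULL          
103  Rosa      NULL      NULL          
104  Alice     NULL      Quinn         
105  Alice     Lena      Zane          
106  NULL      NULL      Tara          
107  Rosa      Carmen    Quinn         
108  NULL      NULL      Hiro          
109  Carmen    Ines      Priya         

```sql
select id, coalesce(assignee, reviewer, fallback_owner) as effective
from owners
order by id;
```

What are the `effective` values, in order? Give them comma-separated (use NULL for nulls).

Yara, NULL, Xiu, Rosa, Alice, Alice, Tara, Rosa, Hiro, Carmen

id=100: assignee=NULL, reviewer=Yara → Yara
id=101: assignee=NULL, reviewer=NULL, fallback_owner=NULL (all NULL) → NULL
id=102: assignee=NULL, reviewer=Xiu → Xiu
id=103: assignee=Rosa → Rosa
id=104: assignee=Alice → Alice
id=105: assignee=Alice → Alice
id=106: assignee=NULL, reviewer=NULL, fallback_owner=Tara → Tara
id=107: assignee=Rosa → Rosa
id=108: assignee=NULL, reviewer=NULL, fallback_owner=Hiro → Hiro
id=109: assignee=Carmen → Carmen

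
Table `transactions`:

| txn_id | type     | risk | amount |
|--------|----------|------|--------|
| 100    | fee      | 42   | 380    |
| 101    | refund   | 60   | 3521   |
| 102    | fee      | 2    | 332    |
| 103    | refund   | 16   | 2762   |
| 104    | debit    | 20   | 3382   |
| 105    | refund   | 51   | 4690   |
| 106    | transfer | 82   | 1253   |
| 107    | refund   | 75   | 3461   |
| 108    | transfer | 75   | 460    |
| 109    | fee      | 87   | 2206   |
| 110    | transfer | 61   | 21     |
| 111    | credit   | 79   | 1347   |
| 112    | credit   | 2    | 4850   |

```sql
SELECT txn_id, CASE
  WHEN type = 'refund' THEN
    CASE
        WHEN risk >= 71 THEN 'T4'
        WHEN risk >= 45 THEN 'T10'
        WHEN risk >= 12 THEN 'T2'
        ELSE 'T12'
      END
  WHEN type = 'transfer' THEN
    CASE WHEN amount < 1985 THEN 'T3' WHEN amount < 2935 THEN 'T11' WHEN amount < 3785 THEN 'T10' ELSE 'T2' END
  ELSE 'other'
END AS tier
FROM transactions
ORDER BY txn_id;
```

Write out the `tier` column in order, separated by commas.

txn_id=100: type='fee' → outer ELSE → other
txn_id=101: type='refund' → inner[risk >= 45] → T10
txn_id=102: type='fee' → outer ELSE → other
txn_id=103: type='refund' → inner[risk >= 12] → T2
txn_id=104: type='debit' → outer ELSE → other
txn_id=105: type='refund' → inner[risk >= 45] → T10
txn_id=106: type='transfer' → inner[amount < 1985] → T3
txn_id=107: type='refund' → inner[risk >= 71] → T4
txn_id=108: type='transfer' → inner[amount < 1985] → T3
txn_id=109: type='fee' → outer ELSE → other
txn_id=110: type='transfer' → inner[amount < 1985] → T3
txn_id=111: type='credit' → outer ELSE → other
txn_id=112: type='credit' → outer ELSE → other

other, T10, other, T2, other, T10, T3, T4, T3, other, T3, other, other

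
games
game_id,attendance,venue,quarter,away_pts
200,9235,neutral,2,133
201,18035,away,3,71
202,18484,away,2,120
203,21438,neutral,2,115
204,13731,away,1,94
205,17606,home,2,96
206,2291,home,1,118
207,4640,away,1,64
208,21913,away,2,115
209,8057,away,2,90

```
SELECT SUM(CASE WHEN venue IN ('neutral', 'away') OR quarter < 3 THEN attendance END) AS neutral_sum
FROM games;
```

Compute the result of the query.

game_id=200: ✓ → 9235
game_id=201: ✓ → 18035
game_id=202: ✓ → 18484
game_id=203: ✓ → 21438
game_id=204: ✓ → 13731
game_id=205: ✓ → 17606
game_id=206: ✓ → 2291
game_id=207: ✓ → 4640
game_id=208: ✓ → 21913
game_id=209: ✓ → 8057
neutral_sum = 9235 + 18035 + 18484 + 21438 + 13731 + 17606 + 2291 + 4640 + 21913 + 8057 = 135430

135430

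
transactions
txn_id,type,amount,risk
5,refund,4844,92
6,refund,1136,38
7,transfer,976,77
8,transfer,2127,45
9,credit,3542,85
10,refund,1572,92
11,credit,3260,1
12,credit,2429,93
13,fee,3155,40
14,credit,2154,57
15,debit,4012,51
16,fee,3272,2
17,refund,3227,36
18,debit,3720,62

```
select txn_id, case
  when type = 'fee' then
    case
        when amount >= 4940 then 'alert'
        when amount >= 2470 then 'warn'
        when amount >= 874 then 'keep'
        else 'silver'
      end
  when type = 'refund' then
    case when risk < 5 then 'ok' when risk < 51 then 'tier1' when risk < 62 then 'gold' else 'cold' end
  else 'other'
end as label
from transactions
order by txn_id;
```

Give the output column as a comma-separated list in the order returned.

cold, tier1, other, other, other, cold, other, other, warn, other, other, warn, tier1, other

txn_id=5: type='refund' → inner[ELSE] → cold
txn_id=6: type='refund' → inner[risk < 51] → tier1
txn_id=7: type='transfer' → outer ELSE → other
txn_id=8: type='transfer' → outer ELSE → other
txn_id=9: type='credit' → outer ELSE → other
txn_id=10: type='refund' → inner[ELSE] → cold
txn_id=11: type='credit' → outer ELSE → other
txn_id=12: type='credit' → outer ELSE → other
txn_id=13: type='fee' → inner[amount >= 2470] → warn
txn_id=14: type='credit' → outer ELSE → other
txn_id=15: type='debit' → outer ELSE → other
txn_id=16: type='fee' → inner[amount >= 2470] → warn
txn_id=17: type='refund' → inner[risk < 51] → tier1
txn_id=18: type='debit' → outer ELSE → other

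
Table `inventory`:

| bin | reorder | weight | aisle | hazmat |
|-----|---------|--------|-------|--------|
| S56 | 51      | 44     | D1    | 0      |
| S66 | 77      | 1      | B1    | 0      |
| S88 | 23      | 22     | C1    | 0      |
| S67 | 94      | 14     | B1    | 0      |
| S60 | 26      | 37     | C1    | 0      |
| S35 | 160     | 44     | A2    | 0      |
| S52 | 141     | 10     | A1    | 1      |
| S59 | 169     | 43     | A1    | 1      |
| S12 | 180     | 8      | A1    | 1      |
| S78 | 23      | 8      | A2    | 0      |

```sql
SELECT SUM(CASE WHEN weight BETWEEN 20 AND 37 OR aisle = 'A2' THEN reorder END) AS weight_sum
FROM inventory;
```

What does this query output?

bin=S56: ✗
bin=S66: ✗
bin=S88: ✓ → 23
bin=S67: ✗
bin=S60: ✓ → 26
bin=S35: ✓ → 160
bin=S52: ✗
bin=S59: ✗
bin=S12: ✗
bin=S78: ✓ → 23
weight_sum = 23 + 26 + 160 + 23 = 232

232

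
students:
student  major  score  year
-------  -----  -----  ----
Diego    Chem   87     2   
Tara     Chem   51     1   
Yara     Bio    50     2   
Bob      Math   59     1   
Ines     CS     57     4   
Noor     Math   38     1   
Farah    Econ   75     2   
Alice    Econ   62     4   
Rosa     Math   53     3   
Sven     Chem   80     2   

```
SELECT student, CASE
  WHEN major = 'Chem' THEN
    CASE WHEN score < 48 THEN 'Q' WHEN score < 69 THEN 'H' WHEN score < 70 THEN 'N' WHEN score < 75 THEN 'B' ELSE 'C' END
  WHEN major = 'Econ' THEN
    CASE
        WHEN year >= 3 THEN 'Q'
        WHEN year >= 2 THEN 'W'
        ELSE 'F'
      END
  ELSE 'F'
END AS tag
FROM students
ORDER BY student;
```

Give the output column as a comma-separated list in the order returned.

Q, F, C, W, F, F, F, C, H, F

student=Alice: major='Econ' → inner[year >= 3] → Q
student=Bob: major='Math' → outer ELSE → F
student=Diego: major='Chem' → inner[ELSE] → C
student=Farah: major='Econ' → inner[year >= 2] → W
student=Ines: major='CS' → outer ELSE → F
student=Noor: major='Math' → outer ELSE → F
student=Rosa: major='Math' → outer ELSE → F
student=Sven: major='Chem' → inner[ELSE] → C
student=Tara: major='Chem' → inner[score < 69] → H
student=Yara: major='Bio' → outer ELSE → F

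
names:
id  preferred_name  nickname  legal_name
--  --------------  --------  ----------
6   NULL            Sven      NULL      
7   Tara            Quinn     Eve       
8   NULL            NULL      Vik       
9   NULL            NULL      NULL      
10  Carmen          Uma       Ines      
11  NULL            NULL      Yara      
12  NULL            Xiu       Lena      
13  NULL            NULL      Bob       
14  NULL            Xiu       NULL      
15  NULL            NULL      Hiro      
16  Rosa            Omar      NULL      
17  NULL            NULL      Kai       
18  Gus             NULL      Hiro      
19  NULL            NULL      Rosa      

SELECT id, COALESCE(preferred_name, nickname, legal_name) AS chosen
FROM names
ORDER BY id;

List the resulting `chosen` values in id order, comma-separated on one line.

id=6: preferred_name=NULL, nickname=Sven → Sven
id=7: preferred_name=Tara → Tara
id=8: preferred_name=NULL, nickname=NULL, legal_name=Vik → Vik
id=9: preferred_name=NULL, nickname=NULL, legal_name=NULL (all NULL) → NULL
id=10: preferred_name=Carmen → Carmen
id=11: preferred_name=NULL, nickname=NULL, legal_name=Yara → Yara
id=12: preferred_name=NULL, nickname=Xiu → Xiu
id=13: preferred_name=NULL, nickname=NULL, legal_name=Bob → Bob
id=14: preferred_name=NULL, nickname=Xiu → Xiu
id=15: preferred_name=NULL, nickname=NULL, legal_name=Hiro → Hiro
id=16: preferred_name=Rosa → Rosa
id=17: preferred_name=NULL, nickname=NULL, legal_name=Kai → Kai
id=18: preferred_name=Gus → Gus
id=19: preferred_name=NULL, nickname=NULL, legal_name=Rosa → Rosa

Sven, Tara, Vik, NULL, Carmen, Yara, Xiu, Bob, Xiu, Hiro, Rosa, Kai, Gus, Rosa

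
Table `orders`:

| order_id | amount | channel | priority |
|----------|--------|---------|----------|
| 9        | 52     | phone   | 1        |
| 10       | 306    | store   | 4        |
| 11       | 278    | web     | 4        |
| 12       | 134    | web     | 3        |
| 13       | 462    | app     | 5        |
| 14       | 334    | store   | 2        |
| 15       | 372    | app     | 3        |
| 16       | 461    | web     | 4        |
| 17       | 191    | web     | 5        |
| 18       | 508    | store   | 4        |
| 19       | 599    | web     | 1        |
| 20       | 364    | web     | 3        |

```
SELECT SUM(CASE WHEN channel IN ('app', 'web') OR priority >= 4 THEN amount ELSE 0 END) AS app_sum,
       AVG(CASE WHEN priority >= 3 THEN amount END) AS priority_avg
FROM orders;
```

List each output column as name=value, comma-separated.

app_sum=3675, priority_avg=341.7777777778

[app_sum: channel IN ('app', 'web') OR priority >= 4]
order_id=9: ✗
order_id=10: ✓ → 306
order_id=11: ✓ → 278
order_id=12: ✓ → 134
order_id=13: ✓ → 462
order_id=14: ✗
order_id=15: ✓ → 372
order_id=16: ✓ → 461
order_id=17: ✓ → 191
order_id=18: ✓ → 508
order_id=19: ✓ → 599
order_id=20: ✓ → 364
app_sum = 306 + 278 + 134 + 462 + 372 + 461 + 191 + 508 + 599 + 364 = 3675
—
[priority_avg: priority >= 3]
order_id=9: ✗
order_id=10: ✓ → 306
order_id=11: ✓ → 278
order_id=12: ✓ → 134
order_id=13: ✓ → 462
order_id=14: ✗
order_id=15: ✓ → 372
order_id=16: ✓ → 461
order_id=17: ✓ → 191
order_id=18: ✓ → 508
order_id=19: ✗
order_id=20: ✓ → 364
priority_avg = (306 + 278 + 134 + 462 + 372 + 461 + 191 + 508 + 364) / 9 = 341.7777777778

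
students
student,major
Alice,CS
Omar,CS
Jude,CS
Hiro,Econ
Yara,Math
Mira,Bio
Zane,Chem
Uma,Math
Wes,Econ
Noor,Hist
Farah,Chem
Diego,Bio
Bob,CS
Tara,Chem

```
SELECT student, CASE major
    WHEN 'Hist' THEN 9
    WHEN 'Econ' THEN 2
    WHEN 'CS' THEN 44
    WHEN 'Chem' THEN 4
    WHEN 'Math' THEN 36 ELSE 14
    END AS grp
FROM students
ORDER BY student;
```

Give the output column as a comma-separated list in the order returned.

student=Alice: major='CS' → 44
student=Bob: major='CS' → 44
student=Diego: ELSE → 14
student=Farah: major='Chem' → 4
student=Hiro: major='Econ' → 2
student=Jude: major='CS' → 44
student=Mira: ELSE → 14
student=Noor: major='Hist' → 9
student=Omar: major='CS' → 44
student=Tara: major='Chem' → 4
student=Uma: major='Math' → 36
student=Wes: major='Econ' → 2
student=Yara: major='Math' → 36
student=Zane: major='Chem' → 4

44, 44, 14, 4, 2, 44, 14, 9, 44, 4, 36, 2, 36, 4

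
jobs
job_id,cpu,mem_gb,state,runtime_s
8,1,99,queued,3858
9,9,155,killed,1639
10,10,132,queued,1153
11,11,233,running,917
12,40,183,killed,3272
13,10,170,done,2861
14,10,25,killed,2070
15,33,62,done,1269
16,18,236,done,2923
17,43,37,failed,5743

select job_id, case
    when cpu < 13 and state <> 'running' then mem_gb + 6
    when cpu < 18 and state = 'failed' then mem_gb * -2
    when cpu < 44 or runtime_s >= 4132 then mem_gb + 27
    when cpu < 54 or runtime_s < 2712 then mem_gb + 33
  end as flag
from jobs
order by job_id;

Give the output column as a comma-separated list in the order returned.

105, 161, 138, 260, 210, 176, 31, 89, 263, 64

job_id=8: cpu < 13 and state <> 'running' → 105
job_id=9: cpu < 13 and state <> 'running' → 161
job_id=10: cpu < 13 and state <> 'running' → 138
job_id=11: cpu < 44 or runtime_s >= 4132 → 260
job_id=12: cpu < 44 or runtime_s >= 4132 → 210
job_id=13: cpu < 13 and state <> 'running' → 176
job_id=14: cpu < 13 and state <> 'running' → 31
job_id=15: cpu < 44 or runtime_s >= 4132 → 89
job_id=16: cpu < 44 or runtime_s >= 4132 → 263
job_id=17: cpu < 44 or runtime_s >= 4132 → 64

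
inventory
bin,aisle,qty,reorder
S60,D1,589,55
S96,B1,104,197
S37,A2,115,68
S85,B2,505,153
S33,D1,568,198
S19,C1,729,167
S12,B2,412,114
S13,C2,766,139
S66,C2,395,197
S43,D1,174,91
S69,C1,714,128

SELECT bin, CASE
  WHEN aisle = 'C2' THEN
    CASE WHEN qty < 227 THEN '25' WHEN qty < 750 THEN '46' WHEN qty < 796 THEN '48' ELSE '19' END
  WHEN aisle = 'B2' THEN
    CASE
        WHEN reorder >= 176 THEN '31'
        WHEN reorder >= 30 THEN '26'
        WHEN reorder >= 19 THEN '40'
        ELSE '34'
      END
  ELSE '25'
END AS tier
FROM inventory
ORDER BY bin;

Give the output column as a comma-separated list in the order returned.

bin=S12: aisle='B2' → inner[reorder >= 30] → 26
bin=S13: aisle='C2' → inner[qty < 796] → 48
bin=S19: aisle='C1' → outer ELSE → 25
bin=S33: aisle='D1' → outer ELSE → 25
bin=S37: aisle='A2' → outer ELSE → 25
bin=S43: aisle='D1' → outer ELSE → 25
bin=S60: aisle='D1' → outer ELSE → 25
bin=S66: aisle='C2' → inner[qty < 750] → 46
bin=S69: aisle='C1' → outer ELSE → 25
bin=S85: aisle='B2' → inner[reorder >= 30] → 26
bin=S96: aisle='B1' → outer ELSE → 25

26, 48, 25, 25, 25, 25, 25, 46, 25, 26, 25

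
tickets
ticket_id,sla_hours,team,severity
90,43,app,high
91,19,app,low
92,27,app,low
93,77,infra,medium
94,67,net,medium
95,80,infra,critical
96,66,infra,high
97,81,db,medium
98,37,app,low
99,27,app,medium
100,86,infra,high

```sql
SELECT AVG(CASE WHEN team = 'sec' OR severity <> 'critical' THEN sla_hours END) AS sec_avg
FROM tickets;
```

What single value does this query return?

ticket_id=90: ✓ → 43
ticket_id=91: ✓ → 19
ticket_id=92: ✓ → 27
ticket_id=93: ✓ → 77
ticket_id=94: ✓ → 67
ticket_id=95: ✗
ticket_id=96: ✓ → 66
ticket_id=97: ✓ → 81
ticket_id=98: ✓ → 37
ticket_id=99: ✓ → 27
ticket_id=100: ✓ → 86
sec_avg = (43 + 19 + 27 + 77 + 67 + 66 + 81 + 37 + 27 + 86) / 10 = 53

53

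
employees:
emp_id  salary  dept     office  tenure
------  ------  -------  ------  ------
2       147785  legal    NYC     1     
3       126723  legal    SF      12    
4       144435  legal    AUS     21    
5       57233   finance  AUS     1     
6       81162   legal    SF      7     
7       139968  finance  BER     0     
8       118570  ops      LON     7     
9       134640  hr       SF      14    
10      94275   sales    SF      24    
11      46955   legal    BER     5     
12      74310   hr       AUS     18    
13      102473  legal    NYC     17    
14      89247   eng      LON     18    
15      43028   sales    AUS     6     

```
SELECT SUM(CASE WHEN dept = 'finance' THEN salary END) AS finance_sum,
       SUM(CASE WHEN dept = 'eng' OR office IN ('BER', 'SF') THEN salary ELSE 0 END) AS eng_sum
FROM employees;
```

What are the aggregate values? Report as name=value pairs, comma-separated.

[finance_sum: dept = 'finance']
emp_id=2: ✗
emp_id=3: ✗
emp_id=4: ✗
emp_id=5: ✓ → 57233
emp_id=6: ✗
emp_id=7: ✓ → 139968
emp_id=8: ✗
emp_id=9: ✗
emp_id=10: ✗
emp_id=11: ✗
emp_id=12: ✗
emp_id=13: ✗
emp_id=14: ✗
emp_id=15: ✗
finance_sum = 57233 + 139968 = 197201
—
[eng_sum: dept = 'eng' OR office IN ('BER', 'SF')]
emp_id=2: ✗
emp_id=3: ✓ → 126723
emp_id=4: ✗
emp_id=5: ✗
emp_id=6: ✓ → 81162
emp_id=7: ✓ → 139968
emp_id=8: ✗
emp_id=9: ✓ → 134640
emp_id=10: ✓ → 94275
emp_id=11: ✓ → 46955
emp_id=12: ✗
emp_id=13: ✗
emp_id=14: ✓ → 89247
emp_id=15: ✗
eng_sum = 126723 + 81162 + 139968 + 134640 + 94275 + 46955 + 89247 = 712970

finance_sum=197201, eng_sum=712970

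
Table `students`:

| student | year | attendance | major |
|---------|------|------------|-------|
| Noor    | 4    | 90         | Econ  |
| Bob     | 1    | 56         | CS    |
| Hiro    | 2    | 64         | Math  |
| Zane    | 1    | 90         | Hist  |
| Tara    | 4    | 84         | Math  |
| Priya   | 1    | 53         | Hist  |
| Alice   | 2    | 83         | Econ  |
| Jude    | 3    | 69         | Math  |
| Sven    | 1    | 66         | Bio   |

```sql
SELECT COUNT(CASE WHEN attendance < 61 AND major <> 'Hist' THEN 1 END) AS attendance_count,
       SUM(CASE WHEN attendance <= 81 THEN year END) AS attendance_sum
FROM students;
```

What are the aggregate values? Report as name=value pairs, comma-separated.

[attendance_count: attendance < 61 AND major <> 'Hist']
student=Noor: ✗
student=Bob: ✓ → 1
student=Hiro: ✗
student=Zane: ✗
student=Tara: ✗
student=Priya: ✗
student=Alice: ✗
student=Jude: ✗
student=Sven: ✗
attendance_count = COUNT(1) = 1
—
[attendance_sum: attendance <= 81]
student=Noor: ✗
student=Bob: ✓ → 1
student=Hiro: ✓ → 2
student=Zane: ✗
student=Tara: ✗
student=Priya: ✓ → 1
student=Alice: ✗
student=Jude: ✓ → 3
student=Sven: ✓ → 1
attendance_sum = 1 + 2 + 1 + 3 + 1 = 8

attendance_count=1, attendance_sum=8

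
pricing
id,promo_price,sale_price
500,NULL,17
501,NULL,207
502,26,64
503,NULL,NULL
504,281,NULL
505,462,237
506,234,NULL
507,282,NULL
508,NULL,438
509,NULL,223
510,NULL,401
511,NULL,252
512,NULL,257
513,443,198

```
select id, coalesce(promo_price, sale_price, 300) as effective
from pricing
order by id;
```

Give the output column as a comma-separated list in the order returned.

id=500: promo_price=NULL, sale_price=17 → 17
id=501: promo_price=NULL, sale_price=207 → 207
id=502: promo_price=26 → 26
id=503: promo_price=NULL, sale_price=NULL, → literal 300 → 300
id=504: promo_price=281 → 281
id=505: promo_price=462 → 462
id=506: promo_price=234 → 234
id=507: promo_price=282 → 282
id=508: promo_price=NULL, sale_price=438 → 438
id=509: promo_price=NULL, sale_price=223 → 223
id=510: promo_price=NULL, sale_price=401 → 401
id=511: promo_price=NULL, sale_price=252 → 252
id=512: promo_price=NULL, sale_price=257 → 257
id=513: promo_price=443 → 443

17, 207, 26, 300, 281, 462, 234, 282, 438, 223, 401, 252, 257, 443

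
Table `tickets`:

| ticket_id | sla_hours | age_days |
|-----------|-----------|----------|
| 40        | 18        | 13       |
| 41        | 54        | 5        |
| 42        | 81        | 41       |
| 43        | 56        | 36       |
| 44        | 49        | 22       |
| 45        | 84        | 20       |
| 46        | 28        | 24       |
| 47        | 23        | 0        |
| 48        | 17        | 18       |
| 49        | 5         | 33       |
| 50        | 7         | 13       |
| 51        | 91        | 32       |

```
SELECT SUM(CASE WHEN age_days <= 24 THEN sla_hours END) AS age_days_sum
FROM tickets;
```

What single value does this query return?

ticket_id=40: ✓ → 18
ticket_id=41: ✓ → 54
ticket_id=42: ✗
ticket_id=43: ✗
ticket_id=44: ✓ → 49
ticket_id=45: ✓ → 84
ticket_id=46: ✓ → 28
ticket_id=47: ✓ → 23
ticket_id=48: ✓ → 17
ticket_id=49: ✗
ticket_id=50: ✓ → 7
ticket_id=51: ✗
age_days_sum = 18 + 54 + 49 + 84 + 28 + 23 + 17 + 7 = 280

280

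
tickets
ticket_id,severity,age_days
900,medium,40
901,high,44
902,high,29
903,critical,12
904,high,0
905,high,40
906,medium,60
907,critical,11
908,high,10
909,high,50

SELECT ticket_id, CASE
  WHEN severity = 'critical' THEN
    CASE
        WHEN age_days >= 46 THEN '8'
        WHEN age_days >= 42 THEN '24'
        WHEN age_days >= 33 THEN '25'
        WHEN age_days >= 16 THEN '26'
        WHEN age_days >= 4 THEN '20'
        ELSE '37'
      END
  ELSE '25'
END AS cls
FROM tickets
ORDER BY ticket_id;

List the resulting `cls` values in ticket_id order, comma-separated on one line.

25, 25, 25, 20, 25, 25, 25, 20, 25, 25

ticket_id=900: severity='medium' → outer ELSE → 25
ticket_id=901: severity='high' → outer ELSE → 25
ticket_id=902: severity='high' → outer ELSE → 25
ticket_id=903: severity='critical' → inner[age_days >= 4] → 20
ticket_id=904: severity='high' → outer ELSE → 25
ticket_id=905: severity='high' → outer ELSE → 25
ticket_id=906: severity='medium' → outer ELSE → 25
ticket_id=907: severity='critical' → inner[age_days >= 4] → 20
ticket_id=908: severity='high' → outer ELSE → 25
ticket_id=909: severity='high' → outer ELSE → 25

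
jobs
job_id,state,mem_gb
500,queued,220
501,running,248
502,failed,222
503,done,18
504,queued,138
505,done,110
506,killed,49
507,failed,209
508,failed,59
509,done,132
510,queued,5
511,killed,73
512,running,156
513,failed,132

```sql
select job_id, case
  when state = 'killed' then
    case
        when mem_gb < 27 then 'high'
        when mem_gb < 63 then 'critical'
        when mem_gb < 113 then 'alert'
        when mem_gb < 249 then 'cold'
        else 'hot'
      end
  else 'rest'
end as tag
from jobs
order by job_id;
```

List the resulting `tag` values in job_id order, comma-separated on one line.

job_id=500: state='queued' → outer ELSE → rest
job_id=501: state='running' → outer ELSE → rest
job_id=502: state='failed' → outer ELSE → rest
job_id=503: state='done' → outer ELSE → rest
job_id=504: state='queued' → outer ELSE → rest
job_id=505: state='done' → outer ELSE → rest
job_id=506: state='killed' → inner[mem_gb < 63] → critical
job_id=507: state='failed' → outer ELSE → rest
job_id=508: state='failed' → outer ELSE → rest
job_id=509: state='done' → outer ELSE → rest
job_id=510: state='queued' → outer ELSE → rest
job_id=511: state='killed' → inner[mem_gb < 113] → alert
job_id=512: state='running' → outer ELSE → rest
job_id=513: state='failed' → outer ELSE → rest

rest, rest, rest, rest, rest, rest, critical, rest, rest, rest, rest, alert, rest, rest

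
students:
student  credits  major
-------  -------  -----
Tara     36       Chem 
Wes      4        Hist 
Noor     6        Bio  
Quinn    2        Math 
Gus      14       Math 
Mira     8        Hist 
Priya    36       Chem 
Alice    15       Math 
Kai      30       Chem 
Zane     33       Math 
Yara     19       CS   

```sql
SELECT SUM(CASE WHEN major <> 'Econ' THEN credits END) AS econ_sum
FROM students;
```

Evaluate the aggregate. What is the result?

student=Tara: ✓ → 36
student=Wes: ✓ → 4
student=Noor: ✓ → 6
student=Quinn: ✓ → 2
student=Gus: ✓ → 14
student=Mira: ✓ → 8
student=Priya: ✓ → 36
student=Alice: ✓ → 15
student=Kai: ✓ → 30
student=Zane: ✓ → 33
student=Yara: ✓ → 19
econ_sum = 36 + 4 + 6 + 2 + 14 + 8 + 36 + 15 + 30 + 33 + 19 = 203

203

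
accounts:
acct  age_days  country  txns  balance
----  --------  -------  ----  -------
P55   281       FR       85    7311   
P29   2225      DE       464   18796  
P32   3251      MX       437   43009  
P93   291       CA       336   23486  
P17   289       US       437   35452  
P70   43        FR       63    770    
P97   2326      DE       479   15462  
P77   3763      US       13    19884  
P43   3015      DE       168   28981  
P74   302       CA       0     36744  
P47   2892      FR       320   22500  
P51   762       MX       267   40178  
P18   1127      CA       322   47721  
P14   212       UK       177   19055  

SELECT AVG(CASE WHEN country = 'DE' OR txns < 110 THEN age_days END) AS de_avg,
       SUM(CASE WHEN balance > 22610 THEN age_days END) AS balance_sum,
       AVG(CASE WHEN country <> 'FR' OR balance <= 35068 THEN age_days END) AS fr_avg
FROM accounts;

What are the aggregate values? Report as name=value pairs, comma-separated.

[de_avg: country = 'DE' OR txns < 110]
acct=P55: ✓ → 281
acct=P29: ✓ → 2225
acct=P32: ✗
acct=P93: ✗
acct=P17: ✗
acct=P70: ✓ → 43
acct=P97: ✓ → 2326
acct=P77: ✓ → 3763
acct=P43: ✓ → 3015
acct=P74: ✓ → 302
acct=P47: ✗
acct=P51: ✗
acct=P18: ✗
acct=P14: ✗
de_avg = (281 + 2225 + 43 + 2326 + 3763 + 3015 + 302) / 7 = 1707.8571428571
—
[balance_sum: balance > 22610]
acct=P55: ✗
acct=P29: ✗
acct=P32: ✓ → 3251
acct=P93: ✓ → 291
acct=P17: ✓ → 289
acct=P70: ✗
acct=P97: ✗
acct=P77: ✗
acct=P43: ✓ → 3015
acct=P74: ✓ → 302
acct=P47: ✗
acct=P51: ✓ → 762
acct=P18: ✓ → 1127
acct=P14: ✗
balance_sum = 3251 + 291 + 289 + 3015 + 302 + 762 + 1127 = 9037
—
[fr_avg: country <> 'FR' OR balance <= 35068]
acct=P55: ✓ → 281
acct=P29: ✓ → 2225
acct=P32: ✓ → 3251
acct=P93: ✓ → 291
acct=P17: ✓ → 289
acct=P70: ✓ → 43
acct=P97: ✓ → 2326
acct=P77: ✓ → 3763
acct=P43: ✓ → 3015
acct=P74: ✓ → 302
acct=P47: ✓ → 2892
acct=P51: ✓ → 762
acct=P18: ✓ → 1127
acct=P14: ✓ → 212
fr_avg = (281 + 2225 + 3251 + 291 + 289 + 43 + 2326 + 3763 + 3015 + 302 + 2892 + 762 + 1127 + 212) / 14 = 1484.2142857143

de_avg=1707.8571428571, balance_sum=9037, fr_avg=1484.2142857143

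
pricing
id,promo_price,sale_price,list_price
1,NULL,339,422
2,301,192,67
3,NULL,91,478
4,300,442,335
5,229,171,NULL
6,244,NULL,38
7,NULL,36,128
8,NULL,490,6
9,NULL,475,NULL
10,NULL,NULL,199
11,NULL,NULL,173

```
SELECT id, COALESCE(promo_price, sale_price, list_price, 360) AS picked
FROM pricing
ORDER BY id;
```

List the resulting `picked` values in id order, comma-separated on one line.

339, 301, 91, 300, 229, 244, 36, 490, 475, 199, 173

id=1: promo_price=NULL, sale_price=339 → 339
id=2: promo_price=301 → 301
id=3: promo_price=NULL, sale_price=91 → 91
id=4: promo_price=300 → 300
id=5: promo_price=229 → 229
id=6: promo_price=244 → 244
id=7: promo_price=NULL, sale_price=36 → 36
id=8: promo_price=NULL, sale_price=490 → 490
id=9: promo_price=NULL, sale_price=475 → 475
id=10: promo_price=NULL, sale_price=NULL, list_price=199 → 199
id=11: promo_price=NULL, sale_price=NULL, list_price=173 → 173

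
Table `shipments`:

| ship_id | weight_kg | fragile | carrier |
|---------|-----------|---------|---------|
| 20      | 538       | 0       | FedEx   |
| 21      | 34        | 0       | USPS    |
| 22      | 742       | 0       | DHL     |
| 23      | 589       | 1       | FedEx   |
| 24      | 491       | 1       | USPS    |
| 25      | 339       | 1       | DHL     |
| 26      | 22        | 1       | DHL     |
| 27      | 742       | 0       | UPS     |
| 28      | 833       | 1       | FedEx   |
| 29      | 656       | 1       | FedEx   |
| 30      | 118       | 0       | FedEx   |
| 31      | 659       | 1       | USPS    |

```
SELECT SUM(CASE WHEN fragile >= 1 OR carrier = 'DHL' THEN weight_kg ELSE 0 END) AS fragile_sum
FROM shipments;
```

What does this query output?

4331

ship_id=20: ✗
ship_id=21: ✗
ship_id=22: ✓ → 742
ship_id=23: ✓ → 589
ship_id=24: ✓ → 491
ship_id=25: ✓ → 339
ship_id=26: ✓ → 22
ship_id=27: ✗
ship_id=28: ✓ → 833
ship_id=29: ✓ → 656
ship_id=30: ✗
ship_id=31: ✓ → 659
fragile_sum = 742 + 589 + 491 + 339 + 22 + 833 + 656 + 659 = 4331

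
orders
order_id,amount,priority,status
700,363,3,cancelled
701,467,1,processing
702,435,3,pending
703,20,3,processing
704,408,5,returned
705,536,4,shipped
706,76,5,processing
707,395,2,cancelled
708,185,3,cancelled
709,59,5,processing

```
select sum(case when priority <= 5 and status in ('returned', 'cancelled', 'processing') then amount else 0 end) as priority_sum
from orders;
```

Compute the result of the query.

1973

order_id=700: ✓ → 363
order_id=701: ✓ → 467
order_id=702: ✗
order_id=703: ✓ → 20
order_id=704: ✓ → 408
order_id=705: ✗
order_id=706: ✓ → 76
order_id=707: ✓ → 395
order_id=708: ✓ → 185
order_id=709: ✓ → 59
priority_sum = 363 + 467 + 20 + 408 + 76 + 395 + 185 + 59 = 1973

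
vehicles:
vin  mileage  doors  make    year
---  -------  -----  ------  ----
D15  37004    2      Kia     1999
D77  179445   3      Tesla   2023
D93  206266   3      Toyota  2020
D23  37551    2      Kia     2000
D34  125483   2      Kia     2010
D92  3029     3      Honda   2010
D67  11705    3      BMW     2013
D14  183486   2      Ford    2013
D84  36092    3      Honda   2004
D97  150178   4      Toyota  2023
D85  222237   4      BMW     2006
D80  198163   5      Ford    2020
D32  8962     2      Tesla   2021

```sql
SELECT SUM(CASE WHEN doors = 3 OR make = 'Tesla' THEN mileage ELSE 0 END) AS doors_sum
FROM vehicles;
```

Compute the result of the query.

445499

vin=D15: ✗
vin=D77: ✓ → 179445
vin=D93: ✓ → 206266
vin=D23: ✗
vin=D34: ✗
vin=D92: ✓ → 3029
vin=D67: ✓ → 11705
vin=D14: ✗
vin=D84: ✓ → 36092
vin=D97: ✗
vin=D85: ✗
vin=D80: ✗
vin=D32: ✓ → 8962
doors_sum = 179445 + 206266 + 3029 + 11705 + 36092 + 8962 = 445499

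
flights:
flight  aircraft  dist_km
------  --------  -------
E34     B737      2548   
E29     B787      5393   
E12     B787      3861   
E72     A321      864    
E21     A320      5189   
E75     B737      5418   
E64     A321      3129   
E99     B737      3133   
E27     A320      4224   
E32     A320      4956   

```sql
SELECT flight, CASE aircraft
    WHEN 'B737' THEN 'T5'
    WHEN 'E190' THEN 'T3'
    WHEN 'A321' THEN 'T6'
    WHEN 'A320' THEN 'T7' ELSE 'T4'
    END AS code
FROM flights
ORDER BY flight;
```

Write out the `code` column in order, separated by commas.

T4, T7, T7, T4, T7, T5, T6, T6, T5, T5

flight=E12: ELSE → T4
flight=E21: aircraft='A320' → T7
flight=E27: aircraft='A320' → T7
flight=E29: ELSE → T4
flight=E32: aircraft='A320' → T7
flight=E34: aircraft='B737' → T5
flight=E64: aircraft='A321' → T6
flight=E72: aircraft='A321' → T6
flight=E75: aircraft='B737' → T5
flight=E99: aircraft='B737' → T5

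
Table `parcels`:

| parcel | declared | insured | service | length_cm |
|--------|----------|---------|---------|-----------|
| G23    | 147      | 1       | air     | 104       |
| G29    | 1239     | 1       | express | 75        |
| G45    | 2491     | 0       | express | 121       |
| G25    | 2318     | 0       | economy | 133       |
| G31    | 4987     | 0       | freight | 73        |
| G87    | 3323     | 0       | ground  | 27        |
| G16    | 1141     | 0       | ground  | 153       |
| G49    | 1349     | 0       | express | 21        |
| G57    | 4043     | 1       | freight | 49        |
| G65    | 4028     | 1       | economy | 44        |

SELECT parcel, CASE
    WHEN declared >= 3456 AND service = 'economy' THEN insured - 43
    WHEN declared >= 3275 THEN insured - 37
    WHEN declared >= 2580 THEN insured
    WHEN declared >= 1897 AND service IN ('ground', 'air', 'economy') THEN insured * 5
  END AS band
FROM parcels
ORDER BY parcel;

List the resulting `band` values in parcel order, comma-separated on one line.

parcel=G16: (no match → NULL) → NULL
parcel=G23: (no match → NULL) → NULL
parcel=G25: declared >= 1897 AND service IN ('ground', 'air', 'economy') → 0
parcel=G29: (no match → NULL) → NULL
parcel=G31: declared >= 3275 → -37
parcel=G45: (no match → NULL) → NULL
parcel=G49: (no match → NULL) → NULL
parcel=G57: declared >= 3275 → -36
parcel=G65: declared >= 3456 AND service = 'economy' → -42
parcel=G87: declared >= 3275 → -37

NULL, NULL, 0, NULL, -37, NULL, NULL, -36, -42, -37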